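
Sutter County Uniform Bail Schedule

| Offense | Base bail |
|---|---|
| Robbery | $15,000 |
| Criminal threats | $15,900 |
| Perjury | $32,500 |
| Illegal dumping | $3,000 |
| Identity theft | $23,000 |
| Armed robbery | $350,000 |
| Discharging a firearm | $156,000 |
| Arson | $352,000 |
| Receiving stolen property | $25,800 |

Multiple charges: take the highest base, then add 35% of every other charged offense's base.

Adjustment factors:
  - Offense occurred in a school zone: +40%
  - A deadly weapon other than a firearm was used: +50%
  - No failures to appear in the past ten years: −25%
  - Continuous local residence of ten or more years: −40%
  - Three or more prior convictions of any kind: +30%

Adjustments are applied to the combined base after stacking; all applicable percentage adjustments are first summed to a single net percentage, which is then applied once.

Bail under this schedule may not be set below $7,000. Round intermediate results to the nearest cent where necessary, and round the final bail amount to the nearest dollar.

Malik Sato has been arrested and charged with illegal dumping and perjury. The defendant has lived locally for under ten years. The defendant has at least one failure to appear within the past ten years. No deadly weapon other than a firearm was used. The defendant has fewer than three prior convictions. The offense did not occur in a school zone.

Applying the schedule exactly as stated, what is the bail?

$33,550

Base amounts from the schedule: illegal dumping $3,000; perjury $32,500.
Stacking rule: highest base plus 35% of each additional charge. Highest is perjury at $32,500. Additional: $3,000 × 35% = $1,050. Combined base = $32,500 + $1,050 = $33,550.
No adjustment factors apply to this defendant.
$33,550 is at or above the $7,000 minimum.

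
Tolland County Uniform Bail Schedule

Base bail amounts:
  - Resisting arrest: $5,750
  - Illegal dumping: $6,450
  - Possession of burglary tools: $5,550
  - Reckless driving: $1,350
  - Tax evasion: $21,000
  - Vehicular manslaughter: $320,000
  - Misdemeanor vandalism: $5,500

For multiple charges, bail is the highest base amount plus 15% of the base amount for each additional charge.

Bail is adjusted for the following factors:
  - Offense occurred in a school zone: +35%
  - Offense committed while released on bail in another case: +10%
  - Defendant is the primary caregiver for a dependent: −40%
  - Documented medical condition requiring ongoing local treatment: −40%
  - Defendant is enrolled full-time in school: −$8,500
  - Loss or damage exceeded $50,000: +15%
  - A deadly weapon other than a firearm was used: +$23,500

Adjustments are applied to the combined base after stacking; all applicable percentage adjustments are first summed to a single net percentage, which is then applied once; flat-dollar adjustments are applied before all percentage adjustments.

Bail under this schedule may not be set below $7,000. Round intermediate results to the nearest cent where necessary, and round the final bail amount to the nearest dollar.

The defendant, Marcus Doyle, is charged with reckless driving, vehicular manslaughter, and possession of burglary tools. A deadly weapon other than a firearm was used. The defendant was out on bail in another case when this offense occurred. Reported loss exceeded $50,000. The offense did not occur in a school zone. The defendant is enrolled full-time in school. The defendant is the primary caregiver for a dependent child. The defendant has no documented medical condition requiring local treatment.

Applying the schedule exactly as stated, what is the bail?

Base amounts from the schedule: reckless driving $1,350; vehicular manslaughter $320,000; possession of burglary tools $5,550.
Stacking rule: highest base plus 15% of each additional charge. Highest is vehicular manslaughter at $320,000. Additional: $1,350 × 15% = $202.50; $5,550 × 15% = $832.50. Combined base = $320,000 + $1,035 = $321,035.
Defendant is enrolled full-time in school (−$8,500 flat): $321,035 − $8,500 = $312,535.
A deadly weapon other than a firearm was used (+$23,500 flat): $312,535 + $23,500 = $336,035.
Net percentage adjustment: +10% −40% +15% = −15%. $336,035 × 0.85 = $285,629.75.
$285,629.75 is at or above the $7,000 minimum.
Rounded to the nearest dollar: $285,630.

$285,630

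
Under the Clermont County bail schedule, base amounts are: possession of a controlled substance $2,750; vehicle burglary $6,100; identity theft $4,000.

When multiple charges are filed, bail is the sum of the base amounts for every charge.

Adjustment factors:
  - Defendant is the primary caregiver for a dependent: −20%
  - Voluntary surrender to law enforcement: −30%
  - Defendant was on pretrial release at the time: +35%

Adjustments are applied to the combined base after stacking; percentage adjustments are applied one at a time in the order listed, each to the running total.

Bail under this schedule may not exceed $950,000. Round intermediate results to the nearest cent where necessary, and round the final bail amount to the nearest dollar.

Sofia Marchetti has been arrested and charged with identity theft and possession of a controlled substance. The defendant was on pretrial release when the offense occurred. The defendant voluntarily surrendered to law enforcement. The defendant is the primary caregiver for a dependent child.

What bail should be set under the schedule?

Base amounts from the schedule: identity theft $4,000; possession of a controlled substance $2,750.
Stacking rule: sum of all bases. $4,000 + $2,750 = $6,750.
Defendant is the primary caregiver for a dependent (−20%): $6,750 × 0.8 = $5,400.
Voluntary surrender to law enforcement (−30%): $5,400 × 0.7 = $3,780.
Defendant was on pretrial release at the time (+35%): $3,780 × 1.35 = $5,103.
$5,103 is within the $950,000 maximum.

$5,103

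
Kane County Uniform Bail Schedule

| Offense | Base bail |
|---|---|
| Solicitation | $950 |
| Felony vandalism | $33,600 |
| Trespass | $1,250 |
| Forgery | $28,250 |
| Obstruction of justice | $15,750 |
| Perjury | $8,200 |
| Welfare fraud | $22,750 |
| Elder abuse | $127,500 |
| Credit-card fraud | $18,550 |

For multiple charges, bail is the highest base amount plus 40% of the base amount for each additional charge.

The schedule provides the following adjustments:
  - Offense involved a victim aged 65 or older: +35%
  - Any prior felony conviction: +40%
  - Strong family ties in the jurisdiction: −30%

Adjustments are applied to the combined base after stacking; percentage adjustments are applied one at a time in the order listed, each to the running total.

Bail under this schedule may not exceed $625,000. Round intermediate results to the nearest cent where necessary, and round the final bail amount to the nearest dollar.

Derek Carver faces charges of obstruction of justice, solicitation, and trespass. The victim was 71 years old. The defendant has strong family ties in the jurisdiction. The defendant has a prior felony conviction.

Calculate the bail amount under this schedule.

Base amounts from the schedule: obstruction of justice $15,750; solicitation $950; trespass $1,250.
Stacking rule: highest base plus 40% of each additional charge. Highest is obstruction of justice at $15,750. Additional: $950 × 40% = $380; $1,250 × 40% = $500. Combined base = $15,750 + $880 = $16,630.
Offense involved a victim aged 65 or older (+35%): $16,630 × 1.35 = $22,450.50.
Any prior felony conviction (+40%): $22,450.50 × 1.4 = $31,430.70.
Strong family ties in the jurisdiction (−30%): $31,430.70 × 0.7 = $22,001.49.
$22,001.49 is within the $625,000 maximum.
Rounded to the nearest dollar: $22,001.

$22,001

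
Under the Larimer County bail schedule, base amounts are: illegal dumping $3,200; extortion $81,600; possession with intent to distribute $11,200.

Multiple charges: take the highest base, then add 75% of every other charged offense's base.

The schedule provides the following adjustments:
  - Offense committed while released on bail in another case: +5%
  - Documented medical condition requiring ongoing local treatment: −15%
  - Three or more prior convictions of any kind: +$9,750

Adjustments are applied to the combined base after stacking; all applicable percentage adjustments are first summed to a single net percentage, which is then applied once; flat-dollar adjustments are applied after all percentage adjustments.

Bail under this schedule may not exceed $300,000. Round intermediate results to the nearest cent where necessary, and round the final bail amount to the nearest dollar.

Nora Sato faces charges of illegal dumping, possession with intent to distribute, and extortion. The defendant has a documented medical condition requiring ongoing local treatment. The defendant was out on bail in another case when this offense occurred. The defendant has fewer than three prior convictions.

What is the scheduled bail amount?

$83,160

Base amounts from the schedule: illegal dumping $3,200; possession with intent to distribute $11,200; extortion $81,600.
Stacking rule: highest base plus 75% of each additional charge. Highest is extortion at $81,600. Additional: $3,200 × 75% = $2,400; $11,200 × 75% = $8,400. Combined base = $81,600 + $10,800 = $92,400.
Net percentage adjustment: +5% −15% = −10%. $92,400 × 0.9 = $83,160.
$83,160 is within the $300,000 maximum.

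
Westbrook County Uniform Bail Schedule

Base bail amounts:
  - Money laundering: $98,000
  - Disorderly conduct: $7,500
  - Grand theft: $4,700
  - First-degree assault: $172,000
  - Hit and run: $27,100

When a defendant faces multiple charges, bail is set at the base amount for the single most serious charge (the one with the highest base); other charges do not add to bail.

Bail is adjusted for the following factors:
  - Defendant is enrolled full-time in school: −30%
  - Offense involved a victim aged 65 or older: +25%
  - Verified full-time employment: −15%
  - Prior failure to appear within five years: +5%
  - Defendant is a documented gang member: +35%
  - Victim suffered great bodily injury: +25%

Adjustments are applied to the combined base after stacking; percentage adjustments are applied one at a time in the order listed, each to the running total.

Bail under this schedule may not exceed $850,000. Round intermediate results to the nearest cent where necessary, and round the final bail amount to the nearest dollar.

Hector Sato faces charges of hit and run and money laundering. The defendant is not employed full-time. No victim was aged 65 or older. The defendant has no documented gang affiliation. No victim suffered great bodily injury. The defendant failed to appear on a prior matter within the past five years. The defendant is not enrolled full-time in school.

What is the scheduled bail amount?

$102,900

Base amounts from the schedule: hit and run $27,100; money laundering $98,000.
Stacking rule: use the highest base only. Highest is money laundering at $98,000. Combined base = $98,000.
Prior failure to appear within five years (+5%): $98,000 × 1.05 = $102,900.
$102,900 is within the $850,000 maximum.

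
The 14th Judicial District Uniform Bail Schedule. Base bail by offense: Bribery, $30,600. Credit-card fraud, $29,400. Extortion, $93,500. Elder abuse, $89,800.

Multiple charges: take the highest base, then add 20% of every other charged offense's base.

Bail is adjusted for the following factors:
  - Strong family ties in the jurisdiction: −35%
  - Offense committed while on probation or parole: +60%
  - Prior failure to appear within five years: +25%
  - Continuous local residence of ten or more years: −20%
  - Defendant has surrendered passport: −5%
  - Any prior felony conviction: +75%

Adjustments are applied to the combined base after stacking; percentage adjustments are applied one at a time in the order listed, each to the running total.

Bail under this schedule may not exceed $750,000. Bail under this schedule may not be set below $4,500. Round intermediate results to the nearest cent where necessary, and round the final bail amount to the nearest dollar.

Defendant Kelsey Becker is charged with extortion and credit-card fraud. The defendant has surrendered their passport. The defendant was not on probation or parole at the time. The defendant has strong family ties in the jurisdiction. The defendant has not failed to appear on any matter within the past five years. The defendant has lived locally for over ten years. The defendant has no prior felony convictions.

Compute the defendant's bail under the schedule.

Base amounts from the schedule: extortion $93,500; credit-card fraud $29,400.
Stacking rule: highest base plus 20% of each additional charge. Highest is extortion at $93,500. Additional: $29,400 × 20% = $5,880. Combined base = $93,500 + $5,880 = $99,380.
Strong family ties in the jurisdiction (−35%): $99,380 × 0.65 = $64,597.
Continuous local residence of ten or more years (−20%): $64,597 × 0.8 = $51,677.60.
Defendant has surrendered passport (−5%): $51,677.60 × 0.95 = $49,093.72.
$49,093.72 is within the $750,000 maximum.
$49,093.72 is at or above the $4,500 minimum.
Rounded to the nearest dollar: $49,094.

$49,094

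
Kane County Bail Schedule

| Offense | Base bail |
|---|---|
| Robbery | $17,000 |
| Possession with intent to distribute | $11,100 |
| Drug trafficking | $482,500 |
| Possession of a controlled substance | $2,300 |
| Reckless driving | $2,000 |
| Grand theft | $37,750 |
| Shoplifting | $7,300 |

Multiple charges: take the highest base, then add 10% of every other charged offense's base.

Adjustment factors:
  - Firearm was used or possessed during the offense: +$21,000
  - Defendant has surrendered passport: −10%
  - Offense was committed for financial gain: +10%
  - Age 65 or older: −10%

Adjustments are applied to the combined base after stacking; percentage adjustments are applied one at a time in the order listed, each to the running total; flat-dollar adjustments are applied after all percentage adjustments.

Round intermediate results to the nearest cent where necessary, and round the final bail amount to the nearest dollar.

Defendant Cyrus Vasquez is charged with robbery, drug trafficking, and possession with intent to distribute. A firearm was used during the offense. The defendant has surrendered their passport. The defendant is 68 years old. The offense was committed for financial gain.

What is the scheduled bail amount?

Base amounts from the schedule: robbery $17,000; drug trafficking $482,500; possession with intent to distribute $11,100.
Stacking rule: highest base plus 10% of each additional charge. Highest is drug trafficking at $482,500. Additional: $17,000 × 10% = $1,700; $11,100 × 10% = $1,110. Combined base = $482,500 + $2,810 = $485,310.
Defendant has surrendered passport (−10%): $485,310 × 0.9 = $436,779.
Offense was committed for financial gain (+10%): $436,779 × 1.1 = $480,456.90.
Age 65 or older (−10%): $480,456.90 × 0.9 = $432,411.21.
Firearm was used or possessed during the offense (+$21,000 flat): $432,411.21 + $21,000 = $453,411.21.
Rounded to the nearest dollar: $453,411.

$453,411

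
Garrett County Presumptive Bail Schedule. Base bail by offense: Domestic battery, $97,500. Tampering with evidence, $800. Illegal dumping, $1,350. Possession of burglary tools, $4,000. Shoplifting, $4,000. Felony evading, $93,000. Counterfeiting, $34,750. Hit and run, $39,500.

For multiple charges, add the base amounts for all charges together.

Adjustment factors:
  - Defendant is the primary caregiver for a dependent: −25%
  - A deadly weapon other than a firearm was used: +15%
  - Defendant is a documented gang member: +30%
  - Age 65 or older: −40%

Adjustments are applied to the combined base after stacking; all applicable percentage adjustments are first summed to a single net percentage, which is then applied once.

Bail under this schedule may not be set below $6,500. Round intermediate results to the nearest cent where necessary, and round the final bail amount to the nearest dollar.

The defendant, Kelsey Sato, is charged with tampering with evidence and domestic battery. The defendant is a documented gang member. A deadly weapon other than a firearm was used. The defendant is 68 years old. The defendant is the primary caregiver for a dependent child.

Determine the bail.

Base amounts from the schedule: tampering with evidence $800; domestic battery $97,500.
Stacking rule: sum of all bases. $800 + $97,500 = $98,300.
Net percentage adjustment: −25% +15% +30% −40% = −20%. $98,300 × 0.8 = $78,640.
$78,640 is at or above the $6,500 minimum.

$78,640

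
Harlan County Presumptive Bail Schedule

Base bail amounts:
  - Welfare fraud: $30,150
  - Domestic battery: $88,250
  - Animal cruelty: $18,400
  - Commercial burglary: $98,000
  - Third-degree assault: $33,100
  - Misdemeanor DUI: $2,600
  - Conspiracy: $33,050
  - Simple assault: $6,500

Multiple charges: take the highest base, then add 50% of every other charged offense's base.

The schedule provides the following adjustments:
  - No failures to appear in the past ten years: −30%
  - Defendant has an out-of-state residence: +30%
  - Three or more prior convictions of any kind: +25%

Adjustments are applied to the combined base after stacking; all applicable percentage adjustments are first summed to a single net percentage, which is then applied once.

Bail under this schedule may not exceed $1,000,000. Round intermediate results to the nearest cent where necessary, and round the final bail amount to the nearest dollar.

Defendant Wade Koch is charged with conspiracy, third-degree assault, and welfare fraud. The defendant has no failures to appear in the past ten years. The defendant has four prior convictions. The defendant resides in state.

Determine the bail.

Base amounts from the schedule: conspiracy $33,050; third-degree assault $33,100; welfare fraud $30,150.
Stacking rule: highest base plus 50% of each additional charge. Highest is third-degree assault at $33,100. Additional: $33,050 × 50% = $16,525; $30,150 × 50% = $15,075. Combined base = $33,100 + $31,600 = $64,700.
Net percentage adjustment: −30% +25% = −5%. $64,700 × 0.95 = $61,465.
$61,465 is within the $1,000,000 maximum.

$61,465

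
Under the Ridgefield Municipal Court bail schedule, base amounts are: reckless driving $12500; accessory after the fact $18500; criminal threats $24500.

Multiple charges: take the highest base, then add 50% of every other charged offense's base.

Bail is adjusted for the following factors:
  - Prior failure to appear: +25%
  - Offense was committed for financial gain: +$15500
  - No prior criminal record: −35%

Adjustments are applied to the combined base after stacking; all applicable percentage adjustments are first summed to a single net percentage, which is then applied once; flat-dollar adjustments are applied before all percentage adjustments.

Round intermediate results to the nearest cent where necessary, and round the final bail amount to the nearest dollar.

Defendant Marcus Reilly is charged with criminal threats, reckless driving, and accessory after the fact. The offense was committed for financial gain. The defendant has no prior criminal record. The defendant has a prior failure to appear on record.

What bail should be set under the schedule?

Base amounts from the schedule: criminal threats $24500; reckless driving $12500; accessory after the fact $18500.
Stacking rule: highest base plus 50% of each additional charge. Highest is criminal threats at $24500. Additional: $12500 × 50% = $6250; $18500 × 50% = $9250. Combined base = $24500 + $15500 = $40000.
Offense was committed for financial gain (+$15500 flat): $40000 + $15500 = $55500.
Net percentage adjustment: +25% −35% = −10%. $55500 × 0.9 = $49950.

$49950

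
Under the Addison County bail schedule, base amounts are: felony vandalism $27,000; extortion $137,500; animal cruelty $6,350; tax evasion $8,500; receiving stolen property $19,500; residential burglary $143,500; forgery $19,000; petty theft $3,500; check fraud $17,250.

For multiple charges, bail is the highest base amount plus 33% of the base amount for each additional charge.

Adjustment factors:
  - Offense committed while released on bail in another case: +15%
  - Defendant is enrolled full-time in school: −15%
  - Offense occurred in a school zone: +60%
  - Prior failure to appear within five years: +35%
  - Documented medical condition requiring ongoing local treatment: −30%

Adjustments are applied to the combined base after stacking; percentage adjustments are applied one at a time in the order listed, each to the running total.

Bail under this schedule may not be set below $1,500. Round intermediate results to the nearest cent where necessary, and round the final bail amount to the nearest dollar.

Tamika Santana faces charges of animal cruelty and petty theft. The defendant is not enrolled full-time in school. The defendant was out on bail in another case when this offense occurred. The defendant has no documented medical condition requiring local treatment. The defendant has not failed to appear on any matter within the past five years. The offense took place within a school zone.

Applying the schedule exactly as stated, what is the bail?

$13,809

Base amounts from the schedule: animal cruelty $6,350; petty theft $3,500.
Stacking rule: highest base plus 33% of each additional charge. Highest is animal cruelty at $6,350. Additional: $3,500 × 33% = $1,155. Combined base = $6,350 + $1,155 = $7,505.
Offense committed while released on bail in another case (+15%): $7,505 × 1.15 = $8,630.75.
Offense occurred in a school zone (+60%): $8,630.75 × 1.6 = $13,809.20.
$13,809.20 is at or above the $1,500 minimum.
Rounded to the nearest dollar: $13,809.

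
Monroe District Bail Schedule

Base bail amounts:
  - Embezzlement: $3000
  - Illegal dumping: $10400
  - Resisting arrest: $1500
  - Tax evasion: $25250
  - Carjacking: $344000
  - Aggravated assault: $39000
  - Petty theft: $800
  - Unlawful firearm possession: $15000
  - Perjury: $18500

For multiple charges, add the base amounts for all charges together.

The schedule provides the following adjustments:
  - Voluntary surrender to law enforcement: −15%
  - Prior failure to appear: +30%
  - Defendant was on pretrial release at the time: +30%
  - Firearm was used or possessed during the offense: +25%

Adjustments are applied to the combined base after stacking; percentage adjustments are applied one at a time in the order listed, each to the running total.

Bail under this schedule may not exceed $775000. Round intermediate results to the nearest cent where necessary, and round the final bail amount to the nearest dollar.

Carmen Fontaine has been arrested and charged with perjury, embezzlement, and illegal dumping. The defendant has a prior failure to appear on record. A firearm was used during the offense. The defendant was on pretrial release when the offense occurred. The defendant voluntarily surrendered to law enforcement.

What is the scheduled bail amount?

$57280

Base amounts from the schedule: perjury $18500; embezzlement $3000; illegal dumping $10400.
Stacking rule: sum of all bases. $18500 + $3000 + $10400 = $31900.
Voluntary surrender to law enforcement (−15%): $31900 × 0.85 = $27115.
Prior failure to appear (+30%): $27115 × 1.3 = $35249.50.
Defendant was on pretrial release at the time (+30%): $35249.50 × 1.3 = $45824.35.
Firearm was used or possessed during the offense (+25%): $45824.35 × 1.25 = $57280.44.
$57280.44 is within the $775000 maximum.
Rounded to the nearest dollar: $57280.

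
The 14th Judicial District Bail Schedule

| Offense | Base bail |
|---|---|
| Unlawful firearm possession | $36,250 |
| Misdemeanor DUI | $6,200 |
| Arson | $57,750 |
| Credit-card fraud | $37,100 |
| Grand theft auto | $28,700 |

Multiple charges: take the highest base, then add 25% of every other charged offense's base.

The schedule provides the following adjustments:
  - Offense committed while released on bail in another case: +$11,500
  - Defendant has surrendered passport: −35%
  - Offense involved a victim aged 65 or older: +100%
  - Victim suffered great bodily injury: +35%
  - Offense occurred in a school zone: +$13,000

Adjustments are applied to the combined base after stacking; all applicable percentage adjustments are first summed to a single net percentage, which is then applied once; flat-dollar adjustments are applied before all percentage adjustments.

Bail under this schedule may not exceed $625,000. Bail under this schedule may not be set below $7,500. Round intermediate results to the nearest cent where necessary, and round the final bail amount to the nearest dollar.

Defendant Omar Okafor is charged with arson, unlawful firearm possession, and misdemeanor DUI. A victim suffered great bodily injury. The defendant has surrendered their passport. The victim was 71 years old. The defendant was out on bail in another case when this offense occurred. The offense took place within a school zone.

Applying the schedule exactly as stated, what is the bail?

Base amounts from the schedule: arson $57,750; unlawful firearm possession $36,250; misdemeanor DUI $6,200.
Stacking rule: highest base plus 25% of each additional charge. Highest is arson at $57,750. Additional: $36,250 × 25% = $9,062.50; $6,200 × 25% = $1,550. Combined base = $57,750 + $10,612.50 = $68,362.50.
Offense committed while released on bail in another case (+$11,500 flat): $68,362.50 + $11,500 = $79,862.50.
Offense occurred in a school zone (+$13,000 flat): $79,862.50 + $13,000 = $92,862.50.
Net percentage adjustment: −35% +100% +35% = +100%. $92,862.50 × 2 = $185,725.
$185,725 is within the $625,000 maximum.
$185,725 is at or above the $7,500 minimum.

$185,725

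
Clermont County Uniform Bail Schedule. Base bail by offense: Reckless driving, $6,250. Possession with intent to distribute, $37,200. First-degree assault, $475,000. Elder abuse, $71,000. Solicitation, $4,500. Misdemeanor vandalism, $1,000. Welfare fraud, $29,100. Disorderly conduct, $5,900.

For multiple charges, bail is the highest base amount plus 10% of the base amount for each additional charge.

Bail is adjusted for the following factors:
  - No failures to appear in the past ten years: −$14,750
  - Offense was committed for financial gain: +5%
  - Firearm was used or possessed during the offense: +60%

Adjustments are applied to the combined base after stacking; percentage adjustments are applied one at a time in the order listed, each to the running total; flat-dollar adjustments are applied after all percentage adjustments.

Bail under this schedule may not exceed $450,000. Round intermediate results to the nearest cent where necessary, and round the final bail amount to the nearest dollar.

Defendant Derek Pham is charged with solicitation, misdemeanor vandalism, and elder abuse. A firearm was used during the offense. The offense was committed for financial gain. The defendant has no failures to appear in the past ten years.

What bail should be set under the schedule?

Base amounts from the schedule: solicitation $4,500; misdemeanor vandalism $1,000; elder abuse $71,000.
Stacking rule: highest base plus 10% of each additional charge. Highest is elder abuse at $71,000. Additional: $4,500 × 10% = $450; $1,000 × 10% = $100. Combined base = $71,000 + $550 = $71,550.
Offense was committed for financial gain (+5%): $71,550 × 1.05 = $75,127.50.
Firearm was used or possessed during the offense (+60%): $75,127.50 × 1.6 = $120,204.
No failures to appear in the past ten years (−$14,750 flat): $120,204 − $14,750 = $105,454.
$105,454 is within the $450,000 maximum.

$105,454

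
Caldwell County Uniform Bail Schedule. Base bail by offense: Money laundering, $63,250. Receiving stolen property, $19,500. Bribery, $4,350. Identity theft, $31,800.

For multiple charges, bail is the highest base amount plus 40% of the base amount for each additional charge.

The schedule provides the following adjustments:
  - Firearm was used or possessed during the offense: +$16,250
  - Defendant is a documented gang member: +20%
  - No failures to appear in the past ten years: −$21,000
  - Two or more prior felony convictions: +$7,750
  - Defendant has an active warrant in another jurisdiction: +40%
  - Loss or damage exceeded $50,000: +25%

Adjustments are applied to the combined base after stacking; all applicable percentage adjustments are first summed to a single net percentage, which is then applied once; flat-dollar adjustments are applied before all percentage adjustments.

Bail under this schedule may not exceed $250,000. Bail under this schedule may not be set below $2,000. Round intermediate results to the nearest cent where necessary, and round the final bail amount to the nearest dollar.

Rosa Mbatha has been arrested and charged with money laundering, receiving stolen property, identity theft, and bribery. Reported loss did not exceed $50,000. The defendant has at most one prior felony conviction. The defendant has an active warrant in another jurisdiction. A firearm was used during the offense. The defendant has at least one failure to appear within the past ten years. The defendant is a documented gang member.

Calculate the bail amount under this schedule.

Base amounts from the schedule: money laundering $63,250; receiving stolen property $19,500; identity theft $31,800; bribery $4,350.
Stacking rule: highest base plus 40% of each additional charge. Highest is money laundering at $63,250. Additional: $19,500 × 40% = $7,800; $31,800 × 40% = $12,720; $4,350 × 40% = $1,740. Combined base = $63,250 + $22,260 = $85,510.
Firearm was used or possessed during the offense (+$16,250 flat): $85,510 + $16,250 = $101,760.
Net percentage adjustment: +20% +40% = +60%. $101,760 × 1.6 = $162,816.
$162,816 is within the $250,000 maximum.
$162,816 is at or above the $2,000 minimum.

$162,816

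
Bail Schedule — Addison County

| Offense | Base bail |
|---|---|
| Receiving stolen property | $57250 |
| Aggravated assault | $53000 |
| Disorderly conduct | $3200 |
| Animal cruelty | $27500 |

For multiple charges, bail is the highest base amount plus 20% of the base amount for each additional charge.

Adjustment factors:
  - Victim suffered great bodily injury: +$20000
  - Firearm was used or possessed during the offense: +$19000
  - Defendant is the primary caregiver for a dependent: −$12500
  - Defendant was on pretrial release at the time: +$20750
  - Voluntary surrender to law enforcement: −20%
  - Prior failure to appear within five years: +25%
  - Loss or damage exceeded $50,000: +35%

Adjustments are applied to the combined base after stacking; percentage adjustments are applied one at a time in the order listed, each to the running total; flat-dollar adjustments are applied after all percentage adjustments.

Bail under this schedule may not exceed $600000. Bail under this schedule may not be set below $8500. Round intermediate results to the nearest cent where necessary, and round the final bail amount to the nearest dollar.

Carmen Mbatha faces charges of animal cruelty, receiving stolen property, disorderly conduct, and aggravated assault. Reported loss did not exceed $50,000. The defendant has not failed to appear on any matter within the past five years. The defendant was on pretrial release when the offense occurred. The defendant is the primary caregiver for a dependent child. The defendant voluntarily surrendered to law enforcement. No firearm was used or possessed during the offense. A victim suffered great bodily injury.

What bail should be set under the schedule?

Base amounts from the schedule: animal cruelty $27500; receiving stolen property $57250; disorderly conduct $3200; aggravated assault $53000.
Stacking rule: highest base plus 20% of each additional charge. Highest is receiving stolen property at $57250. Additional: $27500 × 20% = $5500; $3200 × 20% = $640; $53000 × 20% = $10600. Combined base = $57250 + $16740 = $73990.
Voluntary surrender to law enforcement (−20%): $73990 × 0.8 = $59192.
Victim suffered great bodily injury (+$20000 flat): $59192 + $20000 = $79192.
Defendant is the primary caregiver for a dependent (−$12500 flat): $79192 − $12500 = $66692.
Defendant was on pretrial release at the time (+$20750 flat): $66692 + $20750 = $87442.
$87442 is within the $600000 maximum.
$87442 is at or above the $8500 minimum.

$87442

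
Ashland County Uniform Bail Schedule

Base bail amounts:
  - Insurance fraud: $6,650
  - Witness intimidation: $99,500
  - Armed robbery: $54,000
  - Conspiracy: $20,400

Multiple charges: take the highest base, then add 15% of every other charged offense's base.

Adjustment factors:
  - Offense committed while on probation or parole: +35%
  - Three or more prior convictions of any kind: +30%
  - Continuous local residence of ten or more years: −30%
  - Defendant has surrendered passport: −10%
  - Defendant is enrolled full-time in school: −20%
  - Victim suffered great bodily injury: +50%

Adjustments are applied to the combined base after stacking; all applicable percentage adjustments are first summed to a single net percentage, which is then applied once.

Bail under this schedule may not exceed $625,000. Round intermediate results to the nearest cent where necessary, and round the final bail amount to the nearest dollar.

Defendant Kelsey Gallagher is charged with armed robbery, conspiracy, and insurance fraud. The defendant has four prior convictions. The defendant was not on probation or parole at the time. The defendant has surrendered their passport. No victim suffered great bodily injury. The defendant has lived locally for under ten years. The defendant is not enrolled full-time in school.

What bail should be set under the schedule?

Base amounts from the schedule: armed robbery $54,000; conspiracy $20,400; insurance fraud $6,650.
Stacking rule: highest base plus 15% of each additional charge. Highest is armed robbery at $54,000. Additional: $20,400 × 15% = $3,060; $6,650 × 15% = $997.50. Combined base = $54,000 + $4,057.50 = $58,057.50.
Net percentage adjustment: +30% −10% = +20%. $58,057.50 × 1.2 = $69,669.
$69,669 is within the $625,000 maximum.

$69,669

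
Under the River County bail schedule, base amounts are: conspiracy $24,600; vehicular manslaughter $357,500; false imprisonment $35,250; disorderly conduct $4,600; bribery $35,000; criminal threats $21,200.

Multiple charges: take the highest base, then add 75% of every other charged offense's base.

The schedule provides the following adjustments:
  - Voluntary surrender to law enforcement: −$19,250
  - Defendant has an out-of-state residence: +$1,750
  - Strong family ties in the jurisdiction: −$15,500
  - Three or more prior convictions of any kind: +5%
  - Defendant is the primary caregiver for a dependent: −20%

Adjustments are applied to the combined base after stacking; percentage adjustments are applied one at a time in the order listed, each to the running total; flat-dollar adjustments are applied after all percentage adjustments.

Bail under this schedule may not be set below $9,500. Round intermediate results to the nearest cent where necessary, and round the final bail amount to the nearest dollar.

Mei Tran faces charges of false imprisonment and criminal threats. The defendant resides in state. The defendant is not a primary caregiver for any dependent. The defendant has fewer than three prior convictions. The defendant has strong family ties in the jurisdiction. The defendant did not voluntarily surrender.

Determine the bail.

Base amounts from the schedule: false imprisonment $35,250; criminal threats $21,200.
Stacking rule: highest base plus 75% of each additional charge. Highest is false imprisonment at $35,250. Additional: $21,200 × 75% = $15,900. Combined base = $35,250 + $15,900 = $51,150.
Strong family ties in the jurisdiction (−$15,500 flat): $51,150 − $15,500 = $35,650.
$35,650 is at or above the $9,500 minimum.

$35,650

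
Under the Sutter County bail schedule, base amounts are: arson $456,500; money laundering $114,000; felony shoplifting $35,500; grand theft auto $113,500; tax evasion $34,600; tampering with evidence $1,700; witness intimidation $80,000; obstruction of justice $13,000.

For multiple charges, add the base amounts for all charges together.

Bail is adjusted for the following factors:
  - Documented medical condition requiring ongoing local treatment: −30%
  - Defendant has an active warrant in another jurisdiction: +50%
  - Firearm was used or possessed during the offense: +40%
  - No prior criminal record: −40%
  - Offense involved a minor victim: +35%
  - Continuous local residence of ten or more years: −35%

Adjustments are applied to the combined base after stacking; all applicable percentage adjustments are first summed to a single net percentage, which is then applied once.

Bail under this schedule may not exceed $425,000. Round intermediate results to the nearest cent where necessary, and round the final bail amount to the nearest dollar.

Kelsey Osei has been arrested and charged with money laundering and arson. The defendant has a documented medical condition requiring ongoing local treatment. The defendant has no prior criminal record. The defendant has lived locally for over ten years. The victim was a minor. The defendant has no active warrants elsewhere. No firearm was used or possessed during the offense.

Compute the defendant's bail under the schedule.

Base amounts from the schedule: money laundering $114,000; arson $456,500.
Stacking rule: sum of all bases. $114,000 + $456,500 = $570,500.
Net percentage adjustment: −30% −40% +35% −35% = −70%. $570,500 × 0.3 = $171,150.
$171,150 is within the $425,000 maximum.

$171,150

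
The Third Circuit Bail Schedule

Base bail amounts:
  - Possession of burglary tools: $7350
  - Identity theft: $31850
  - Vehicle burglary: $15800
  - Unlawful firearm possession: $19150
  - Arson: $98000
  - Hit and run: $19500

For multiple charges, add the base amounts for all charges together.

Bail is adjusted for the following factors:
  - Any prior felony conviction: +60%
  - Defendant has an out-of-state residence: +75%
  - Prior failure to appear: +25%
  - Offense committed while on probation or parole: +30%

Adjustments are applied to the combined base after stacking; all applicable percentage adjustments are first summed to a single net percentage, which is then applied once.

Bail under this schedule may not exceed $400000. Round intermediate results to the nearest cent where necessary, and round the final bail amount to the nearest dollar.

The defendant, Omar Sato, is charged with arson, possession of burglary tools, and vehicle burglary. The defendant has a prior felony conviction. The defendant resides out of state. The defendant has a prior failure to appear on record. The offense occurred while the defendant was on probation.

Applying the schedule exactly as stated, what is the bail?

Base amounts from the schedule: arson $98000; possession of burglary tools $7350; vehicle burglary $15800.
Stacking rule: sum of all bases. $98000 + $7350 + $15800 = $121150.
Net percentage adjustment: +60% +75% +25% +30% = +190%. $121150 × 2.9 = $351335.
$351335 is within the $400000 maximum.

$351335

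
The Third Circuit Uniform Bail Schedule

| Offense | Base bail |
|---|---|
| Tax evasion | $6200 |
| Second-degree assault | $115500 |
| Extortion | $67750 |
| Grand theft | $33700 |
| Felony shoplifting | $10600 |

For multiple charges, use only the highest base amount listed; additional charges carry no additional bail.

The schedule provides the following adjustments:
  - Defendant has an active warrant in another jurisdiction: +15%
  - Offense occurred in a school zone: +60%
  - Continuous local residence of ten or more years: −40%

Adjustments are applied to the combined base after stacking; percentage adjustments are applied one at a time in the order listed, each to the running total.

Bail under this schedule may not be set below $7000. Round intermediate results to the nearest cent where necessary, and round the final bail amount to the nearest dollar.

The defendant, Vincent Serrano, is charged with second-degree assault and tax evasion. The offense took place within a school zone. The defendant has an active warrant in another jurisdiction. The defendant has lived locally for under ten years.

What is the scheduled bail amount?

$212520

Base amounts from the schedule: second-degree assault $115500; tax evasion $6200.
Stacking rule: use the highest base only. Highest is second-degree assault at $115500. Combined base = $115500.
Defendant has an active warrant in another jurisdiction (+15%): $115500 × 1.15 = $132825.
Offense occurred in a school zone (+60%): $132825 × 1.6 = $212520.
$212520 is at or above the $7000 minimum.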